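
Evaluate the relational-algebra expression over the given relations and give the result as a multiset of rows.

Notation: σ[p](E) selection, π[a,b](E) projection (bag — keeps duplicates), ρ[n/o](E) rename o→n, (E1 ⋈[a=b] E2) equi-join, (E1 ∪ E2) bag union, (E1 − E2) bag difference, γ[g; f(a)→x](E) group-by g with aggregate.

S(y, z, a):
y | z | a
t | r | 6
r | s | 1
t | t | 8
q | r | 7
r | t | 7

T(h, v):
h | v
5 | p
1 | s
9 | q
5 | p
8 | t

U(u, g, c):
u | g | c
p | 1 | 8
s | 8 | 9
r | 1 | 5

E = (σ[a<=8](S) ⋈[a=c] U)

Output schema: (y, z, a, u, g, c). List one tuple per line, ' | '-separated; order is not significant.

Stepwise |·|:
  S → 5
  σ[a<=8](S) → 5
  U → 3
  (σ[a<=8](S) ⋈[a=c] U) → 1

== RESULT ==
y | z | a | u | g | c
t | t | 8 | p | 1 | 8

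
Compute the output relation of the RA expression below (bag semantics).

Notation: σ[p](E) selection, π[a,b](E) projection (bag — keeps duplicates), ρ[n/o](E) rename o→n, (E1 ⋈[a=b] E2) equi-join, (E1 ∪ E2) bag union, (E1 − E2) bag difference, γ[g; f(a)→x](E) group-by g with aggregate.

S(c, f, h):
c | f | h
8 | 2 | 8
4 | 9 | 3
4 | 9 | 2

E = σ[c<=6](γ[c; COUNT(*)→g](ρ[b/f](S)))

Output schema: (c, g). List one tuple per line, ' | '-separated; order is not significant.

Subexpression sizes:
  S → 3
  ρ[b/f](S) → 3
  γ[c; COUNT(*)→g](ρ[b/f](S)) → 2
  σ[c<=6](γ[c; COUNT(*)→g](ρ[b/f](S))) → 1

== RESULT ==
c | g
4 | 2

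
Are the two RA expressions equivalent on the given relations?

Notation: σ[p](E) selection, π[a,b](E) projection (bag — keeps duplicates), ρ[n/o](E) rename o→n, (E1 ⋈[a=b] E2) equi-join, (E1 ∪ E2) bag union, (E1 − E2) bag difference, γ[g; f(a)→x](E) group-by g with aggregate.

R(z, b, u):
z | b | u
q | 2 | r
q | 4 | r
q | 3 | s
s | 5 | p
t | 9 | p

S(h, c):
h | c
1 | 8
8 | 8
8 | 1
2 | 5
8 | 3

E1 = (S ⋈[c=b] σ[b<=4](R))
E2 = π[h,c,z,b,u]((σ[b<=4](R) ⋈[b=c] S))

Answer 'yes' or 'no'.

E1 per-node cardinality:
  S → 5
  R → 5
  σ[b<=4](R) → 3
  (S ⋈[c=b] σ[b<=4](R)) → 1
E2 per-node cardinality:
  R → 5
  σ[b<=4](R) → 3
  S → 5
  (σ[b<=4](R) ⋈[b=c] S) → 1
  π[h,c,z,b,u]((σ[b<=4](R) ⋈[b=c] S)) → 1

E1 and E2 produce the same multiset:
h | c | z | b | u
8 | 3 | q | 3 | s

yes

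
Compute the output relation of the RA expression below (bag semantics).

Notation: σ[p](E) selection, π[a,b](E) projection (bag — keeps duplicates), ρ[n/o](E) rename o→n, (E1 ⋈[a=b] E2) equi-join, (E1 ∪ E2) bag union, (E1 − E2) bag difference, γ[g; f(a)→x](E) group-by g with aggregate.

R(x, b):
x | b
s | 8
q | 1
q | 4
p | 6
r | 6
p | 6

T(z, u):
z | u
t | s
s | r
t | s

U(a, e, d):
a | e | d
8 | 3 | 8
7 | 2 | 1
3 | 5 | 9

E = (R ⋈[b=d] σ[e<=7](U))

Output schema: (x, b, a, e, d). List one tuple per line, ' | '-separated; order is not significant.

Per-node cardinality:
  R → 6
  U → 3
  σ[e<=7](U) → 3
  (R ⋈[b=d] σ[e<=7](U)) → 2

== RESULT ==
x | b | a | e | d
q | 1 | 7 | 2 | 1
s | 8 | 8 | 3 | 8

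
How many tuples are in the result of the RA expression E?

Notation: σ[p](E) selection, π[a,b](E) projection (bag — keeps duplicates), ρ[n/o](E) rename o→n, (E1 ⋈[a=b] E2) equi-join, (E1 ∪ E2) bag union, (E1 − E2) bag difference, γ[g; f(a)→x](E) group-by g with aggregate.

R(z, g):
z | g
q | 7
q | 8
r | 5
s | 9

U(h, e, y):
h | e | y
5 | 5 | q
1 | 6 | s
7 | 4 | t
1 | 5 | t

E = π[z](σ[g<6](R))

Per-node cardinality:
  R → 4
  σ[g<6](R) → 1
  π[z](σ[g<6](R)) → 1

|E| = 1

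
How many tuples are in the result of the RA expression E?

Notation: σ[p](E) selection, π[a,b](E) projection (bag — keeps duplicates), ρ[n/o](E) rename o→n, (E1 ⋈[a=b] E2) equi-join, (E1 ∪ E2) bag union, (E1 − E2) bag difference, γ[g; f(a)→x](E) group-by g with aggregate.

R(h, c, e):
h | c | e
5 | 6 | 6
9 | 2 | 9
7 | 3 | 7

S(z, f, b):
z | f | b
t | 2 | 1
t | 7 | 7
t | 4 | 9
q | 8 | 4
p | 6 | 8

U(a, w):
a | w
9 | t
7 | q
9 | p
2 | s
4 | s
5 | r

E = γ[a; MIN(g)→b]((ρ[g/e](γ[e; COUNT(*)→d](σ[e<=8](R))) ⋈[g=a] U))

Row counts bottom-up:
  R → 3
  σ[e<=8](R) → 2
  γ[e; COUNT(*)→d](σ[e<=8](R)) → 2
  ρ[g/e](γ[e; COUNT(*)→d](σ[e<=8](R))) → 2
  U → 6
  (ρ[g/e](γ[e; COUNT(*)→d](σ[e<=8](R))) ⋈[g=a] U) → 1
  γ[a; MIN(g)→b]((ρ[g/e](γ[e; COUNT(*)→d](σ[e<=8](R))) ⋈[g=a] U)) → 1

|E| = 1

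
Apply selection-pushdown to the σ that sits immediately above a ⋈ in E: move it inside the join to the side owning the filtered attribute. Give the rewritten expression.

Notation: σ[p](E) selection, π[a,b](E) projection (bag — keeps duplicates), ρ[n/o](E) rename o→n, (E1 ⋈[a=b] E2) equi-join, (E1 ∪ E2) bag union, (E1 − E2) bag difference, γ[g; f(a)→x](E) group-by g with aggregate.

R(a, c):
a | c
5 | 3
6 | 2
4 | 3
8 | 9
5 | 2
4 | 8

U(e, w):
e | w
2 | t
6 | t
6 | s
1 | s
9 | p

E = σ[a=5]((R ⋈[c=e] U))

σ filters on a, owned by the left side.
E' = (σ[a=5](R) ⋈[c=e] U)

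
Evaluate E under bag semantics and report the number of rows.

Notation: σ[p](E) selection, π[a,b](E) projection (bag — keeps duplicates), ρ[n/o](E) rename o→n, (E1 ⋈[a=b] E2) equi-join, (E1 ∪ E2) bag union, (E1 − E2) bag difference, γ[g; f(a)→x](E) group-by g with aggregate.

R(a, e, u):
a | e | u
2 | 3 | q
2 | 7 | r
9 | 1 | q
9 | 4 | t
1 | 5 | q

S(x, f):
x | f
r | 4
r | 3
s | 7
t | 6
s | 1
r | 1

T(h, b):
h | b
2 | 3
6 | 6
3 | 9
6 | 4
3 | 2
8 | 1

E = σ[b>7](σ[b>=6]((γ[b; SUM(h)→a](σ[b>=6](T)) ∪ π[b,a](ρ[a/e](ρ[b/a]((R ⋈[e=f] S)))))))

Per-node cardinality:
  T → 6
  σ[b>=6](T) → 2
  γ[b; SUM(h)→a](σ[b>=6](T)) → 2
  R → 5
  S → 6
  (R ⋈[e=f] S) → 5
  ρ[b/a]((R ⋈[e=f] S)) → 5
  ρ[a/e](ρ[b/a]((R ⋈[e=f] S))) → 5
  π[b,a](ρ[a/e](ρ[b/a]((R ⋈[e=f] S)))) → 5
  (γ[b; SUM(h)→a](σ[b>=6](T)) ∪ π[b,a](ρ[a/e](ρ[b/a]((R ⋈[e=f] S))))) → 7
  σ[b>=6]((γ[b; SUM(h)→a](σ[b>=6](T)) ∪ π[b,a](ρ[a/e](ρ[b/a]((R ⋈[e=f] S)))))) → 5
  σ[b>7](σ[b>=6]((γ[b; SUM(h)→a](σ[b>=6](T)) ∪ π[b,a](ρ[a/e](ρ[b/a]((R ⋈[e=f] S))))))) → 4

|E| = 4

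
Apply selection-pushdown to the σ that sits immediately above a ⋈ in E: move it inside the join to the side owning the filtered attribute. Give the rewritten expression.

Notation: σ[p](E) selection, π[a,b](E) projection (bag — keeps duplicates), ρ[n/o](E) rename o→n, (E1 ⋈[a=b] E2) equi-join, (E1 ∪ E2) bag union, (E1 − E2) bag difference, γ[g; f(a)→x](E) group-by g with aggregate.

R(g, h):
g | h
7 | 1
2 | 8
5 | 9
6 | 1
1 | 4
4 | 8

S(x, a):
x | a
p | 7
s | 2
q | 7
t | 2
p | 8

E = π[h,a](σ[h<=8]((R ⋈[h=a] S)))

σ filters on h, owned by the left side.
E' = π[h,a]((σ[h<=8](R) ⋈[h=a] S))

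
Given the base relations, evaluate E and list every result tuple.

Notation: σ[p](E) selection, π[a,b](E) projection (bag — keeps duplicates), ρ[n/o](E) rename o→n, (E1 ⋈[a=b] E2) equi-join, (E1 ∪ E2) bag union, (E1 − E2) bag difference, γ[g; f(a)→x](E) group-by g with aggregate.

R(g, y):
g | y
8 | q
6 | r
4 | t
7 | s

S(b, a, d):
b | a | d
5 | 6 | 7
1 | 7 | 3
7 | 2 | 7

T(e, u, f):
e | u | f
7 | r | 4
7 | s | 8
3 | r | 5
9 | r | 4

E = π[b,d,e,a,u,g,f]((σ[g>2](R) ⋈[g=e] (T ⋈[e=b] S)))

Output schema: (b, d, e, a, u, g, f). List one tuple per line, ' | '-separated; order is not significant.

Row counts bottom-up:
  R → 4
  σ[g>2](R) → 4
  T → 4
  S → 3
  (T ⋈[e=b] S) → 2
  (σ[g>2](R) ⋈[g=e] (T ⋈[e=b] S)) → 2
  π[b,d,e,a,u,g,f]((σ[g>2](R) ⋈[g=e] (T ⋈[e=b] S))) → 2

== RESULT ==
b | d | e | a | u | g | f
7 | 7 | 7 | 2 | r | 7 | 4
7 | 7 | 7 | 2 | s | 7 | 8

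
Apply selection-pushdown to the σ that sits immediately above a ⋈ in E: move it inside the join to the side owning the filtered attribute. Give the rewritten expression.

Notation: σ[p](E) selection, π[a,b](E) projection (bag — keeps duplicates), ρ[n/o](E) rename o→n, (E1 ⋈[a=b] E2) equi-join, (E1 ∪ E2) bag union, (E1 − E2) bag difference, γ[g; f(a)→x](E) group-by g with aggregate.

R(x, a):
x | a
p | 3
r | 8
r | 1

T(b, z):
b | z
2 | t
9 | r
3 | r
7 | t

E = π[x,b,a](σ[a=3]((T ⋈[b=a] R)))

σ filters on a, owned by the right side.
E' = π[x,b,a]((T ⋈[b=a] σ[a=3](R)))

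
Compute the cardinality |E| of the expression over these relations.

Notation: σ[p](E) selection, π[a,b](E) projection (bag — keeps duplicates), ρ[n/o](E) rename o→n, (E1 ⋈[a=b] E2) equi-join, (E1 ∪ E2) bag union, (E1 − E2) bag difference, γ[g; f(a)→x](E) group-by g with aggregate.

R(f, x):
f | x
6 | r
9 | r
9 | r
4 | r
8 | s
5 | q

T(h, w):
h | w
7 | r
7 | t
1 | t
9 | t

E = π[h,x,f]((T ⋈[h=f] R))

Subexpression sizes:
  T → 4
  R → 6
  (T ⋈[h=f] R) → 2
  π[h,x,f]((T ⋈[h=f] R)) → 2

|E| = 2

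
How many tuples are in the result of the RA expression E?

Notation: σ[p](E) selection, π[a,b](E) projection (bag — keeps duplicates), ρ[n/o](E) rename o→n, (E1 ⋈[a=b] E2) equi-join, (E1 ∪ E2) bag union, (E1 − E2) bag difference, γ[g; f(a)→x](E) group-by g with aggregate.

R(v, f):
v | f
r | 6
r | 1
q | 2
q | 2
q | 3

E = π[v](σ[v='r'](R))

Per-node cardinality:
  R → 5
  σ[v='r'](R) → 2
  π[v](σ[v='r'](R)) → 2

|E| = 2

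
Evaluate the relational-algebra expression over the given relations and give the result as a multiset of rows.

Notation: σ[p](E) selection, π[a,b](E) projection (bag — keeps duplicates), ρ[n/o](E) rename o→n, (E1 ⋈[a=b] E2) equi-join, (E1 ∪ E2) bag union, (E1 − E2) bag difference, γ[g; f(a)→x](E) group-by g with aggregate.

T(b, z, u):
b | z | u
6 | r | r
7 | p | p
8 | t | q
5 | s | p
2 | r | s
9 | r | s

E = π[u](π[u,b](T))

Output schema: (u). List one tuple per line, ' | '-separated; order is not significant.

Stepwise |·|:
  T → 6
  π[u,b](T) → 6
  π[u](π[u,b](T)) → 6

== RESULT ==
u
p
p
q
r
s
s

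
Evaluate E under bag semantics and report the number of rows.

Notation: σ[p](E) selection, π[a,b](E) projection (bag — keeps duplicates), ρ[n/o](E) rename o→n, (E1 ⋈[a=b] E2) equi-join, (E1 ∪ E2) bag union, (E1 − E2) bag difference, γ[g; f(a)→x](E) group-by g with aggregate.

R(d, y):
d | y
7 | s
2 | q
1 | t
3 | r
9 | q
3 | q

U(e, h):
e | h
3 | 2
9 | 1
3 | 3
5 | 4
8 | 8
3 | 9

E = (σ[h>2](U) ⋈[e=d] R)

Stepwise |·|:
  U → 6
  σ[h>2](U) → 4
  R → 6
  (σ[h>2](U) ⋈[e=d] R) → 4

|E| = 4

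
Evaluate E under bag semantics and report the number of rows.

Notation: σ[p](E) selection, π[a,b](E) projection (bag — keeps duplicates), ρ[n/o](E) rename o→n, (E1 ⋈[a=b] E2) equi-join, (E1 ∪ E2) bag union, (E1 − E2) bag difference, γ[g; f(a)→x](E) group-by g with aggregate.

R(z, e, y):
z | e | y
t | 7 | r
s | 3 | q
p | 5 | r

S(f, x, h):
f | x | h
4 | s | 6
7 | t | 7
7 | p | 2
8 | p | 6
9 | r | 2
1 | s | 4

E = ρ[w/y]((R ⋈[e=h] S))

Subexpression sizes:
  R → 3
  S → 6
  (R ⋈[e=h] S) → 1
  ρ[w/y]((R ⋈[e=h] S)) → 1

|E| = 1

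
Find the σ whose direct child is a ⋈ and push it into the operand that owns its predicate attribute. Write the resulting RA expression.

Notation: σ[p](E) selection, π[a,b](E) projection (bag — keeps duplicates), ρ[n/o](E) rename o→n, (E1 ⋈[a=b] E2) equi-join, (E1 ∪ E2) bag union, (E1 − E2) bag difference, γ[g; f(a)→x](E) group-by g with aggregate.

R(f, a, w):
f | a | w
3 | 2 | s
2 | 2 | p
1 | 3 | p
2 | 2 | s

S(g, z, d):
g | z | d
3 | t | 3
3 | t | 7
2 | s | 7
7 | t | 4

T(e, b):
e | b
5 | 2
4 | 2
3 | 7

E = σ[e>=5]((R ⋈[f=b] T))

σ filters on e, owned by the right side.
E' = (R ⋈[f=b] σ[e>=5](T))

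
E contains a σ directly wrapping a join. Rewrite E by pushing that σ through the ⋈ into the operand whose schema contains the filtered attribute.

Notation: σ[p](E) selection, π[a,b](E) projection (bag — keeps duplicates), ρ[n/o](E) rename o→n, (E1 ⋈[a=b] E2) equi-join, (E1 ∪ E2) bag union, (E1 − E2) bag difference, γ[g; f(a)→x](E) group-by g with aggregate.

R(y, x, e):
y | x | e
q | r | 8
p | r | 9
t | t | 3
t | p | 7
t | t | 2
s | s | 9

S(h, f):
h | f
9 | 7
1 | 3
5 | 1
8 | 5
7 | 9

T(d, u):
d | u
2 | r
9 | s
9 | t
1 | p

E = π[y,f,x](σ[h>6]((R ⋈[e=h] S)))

σ filters on h, owned by the right side.
E' = π[y,f,x]((R ⋈[e=h] σ[h>6](S)))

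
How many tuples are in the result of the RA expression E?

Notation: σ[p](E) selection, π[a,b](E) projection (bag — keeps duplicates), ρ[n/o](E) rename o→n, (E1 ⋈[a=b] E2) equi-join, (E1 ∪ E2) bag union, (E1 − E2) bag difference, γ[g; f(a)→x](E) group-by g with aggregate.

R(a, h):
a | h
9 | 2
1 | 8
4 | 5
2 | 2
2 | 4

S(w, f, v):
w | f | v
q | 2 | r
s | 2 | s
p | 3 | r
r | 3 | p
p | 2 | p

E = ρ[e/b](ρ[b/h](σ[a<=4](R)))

Subexpression sizes:
  R → 5
  σ[a<=4](R) → 4
  ρ[b/h](σ[a<=4](R)) → 4
  ρ[e/b](ρ[b/h](σ[a<=4](R))) → 4

|E| = 4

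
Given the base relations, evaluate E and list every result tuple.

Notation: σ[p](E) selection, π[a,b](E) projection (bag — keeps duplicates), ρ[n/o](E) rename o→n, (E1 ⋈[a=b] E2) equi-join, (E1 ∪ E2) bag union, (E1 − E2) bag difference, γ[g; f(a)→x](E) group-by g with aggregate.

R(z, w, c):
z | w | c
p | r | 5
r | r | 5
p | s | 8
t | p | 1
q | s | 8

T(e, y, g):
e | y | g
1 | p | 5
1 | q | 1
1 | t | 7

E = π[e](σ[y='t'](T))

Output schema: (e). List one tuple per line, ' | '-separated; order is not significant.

Subexpression sizes:
  T → 3
  σ[y='t'](T) → 1
  π[e](σ[y='t'](T)) → 1

== RESULT ==
e
1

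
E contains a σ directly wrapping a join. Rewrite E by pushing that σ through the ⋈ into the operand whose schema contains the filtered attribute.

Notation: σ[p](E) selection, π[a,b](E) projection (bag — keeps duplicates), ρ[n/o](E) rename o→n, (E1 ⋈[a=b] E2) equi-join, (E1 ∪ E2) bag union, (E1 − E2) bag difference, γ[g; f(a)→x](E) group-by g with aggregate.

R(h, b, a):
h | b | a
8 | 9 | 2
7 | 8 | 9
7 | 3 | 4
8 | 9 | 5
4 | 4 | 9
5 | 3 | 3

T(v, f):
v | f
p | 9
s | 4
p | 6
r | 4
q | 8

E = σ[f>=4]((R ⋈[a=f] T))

σ filters on f, owned by the right side.
E' = (R ⋈[a=f] σ[f>=4](T))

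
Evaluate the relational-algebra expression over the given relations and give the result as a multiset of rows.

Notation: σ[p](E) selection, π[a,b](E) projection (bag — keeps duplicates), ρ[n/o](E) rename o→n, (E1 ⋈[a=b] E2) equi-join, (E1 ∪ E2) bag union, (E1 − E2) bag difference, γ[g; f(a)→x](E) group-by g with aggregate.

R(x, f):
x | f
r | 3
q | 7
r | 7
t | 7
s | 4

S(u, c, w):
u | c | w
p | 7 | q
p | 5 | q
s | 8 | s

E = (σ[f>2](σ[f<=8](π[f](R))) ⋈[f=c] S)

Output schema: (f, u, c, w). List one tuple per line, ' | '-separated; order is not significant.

Stepwise |·|:
  R → 5
  π[f](R) → 5
  σ[f<=8](π[f](R)) → 5
  σ[f>2](σ[f<=8](π[f](R))) → 5
  S → 3
  (σ[f>2](σ[f<=8](π[f](R))) ⋈[f=c] S) → 3

== RESULT ==
f | u | c | w
7 | p | 7 | q
7 | p | 7 | q
7 | p | 7 | q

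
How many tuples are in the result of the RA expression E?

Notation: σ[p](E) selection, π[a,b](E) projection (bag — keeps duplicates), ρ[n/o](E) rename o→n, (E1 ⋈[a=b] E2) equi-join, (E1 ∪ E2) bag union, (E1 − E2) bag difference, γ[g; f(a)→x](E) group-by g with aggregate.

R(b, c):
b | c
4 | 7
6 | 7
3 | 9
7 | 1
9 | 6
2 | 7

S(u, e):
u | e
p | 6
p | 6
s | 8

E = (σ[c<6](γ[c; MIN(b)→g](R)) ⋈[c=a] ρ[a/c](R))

Per-node cardinality:
  R → 6
  γ[c; MIN(b)→g](R) → 4
  σ[c<6](γ[c; MIN(b)→g](R)) → 1
  R → 6
  ρ[a/c](R) → 6
  (σ[c<6](γ[c; MIN(b)→g](R)) ⋈[c=a] ρ[a/c](R)) → 1

|E| = 1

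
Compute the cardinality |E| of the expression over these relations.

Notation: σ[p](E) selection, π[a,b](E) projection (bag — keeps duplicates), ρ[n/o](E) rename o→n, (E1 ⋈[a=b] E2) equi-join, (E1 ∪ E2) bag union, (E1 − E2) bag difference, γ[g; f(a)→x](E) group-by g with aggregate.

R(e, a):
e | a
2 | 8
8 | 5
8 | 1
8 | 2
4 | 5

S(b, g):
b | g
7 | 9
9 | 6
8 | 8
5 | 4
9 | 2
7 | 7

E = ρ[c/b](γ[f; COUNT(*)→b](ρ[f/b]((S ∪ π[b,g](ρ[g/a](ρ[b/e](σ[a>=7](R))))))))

Stepwise |·|:
  S → 6
  R → 5
  σ[a>=7](R) → 1
  ρ[b/e](σ[a>=7](R)) → 1
  ρ[g/a](ρ[b/e](σ[a>=7](R))) → 1
  π[b,g](ρ[g/a](ρ[b/e](σ[a>=7](R)))) → 1
  (S ∪ π[b,g](ρ[g/a](ρ[b/e](σ[a>=7](R))))) → 7
  ρ[f/b]((S ∪ π[b,g](ρ[g/a](ρ[b/e](σ[a>=7](R)))))) → 7
  γ[f; COUNT(*)→b](ρ[f/b]((S ∪ π[b,g](ρ[g/a](ρ[b/e](σ[a>=7](R))))))) → 5
  ρ[c/b](γ[f; COUNT(*)→b](ρ[f/b]((S ∪ π[b,g](ρ[g/a](ρ[b/e](σ[a>=7](R)))))))) → 5

|E| = 5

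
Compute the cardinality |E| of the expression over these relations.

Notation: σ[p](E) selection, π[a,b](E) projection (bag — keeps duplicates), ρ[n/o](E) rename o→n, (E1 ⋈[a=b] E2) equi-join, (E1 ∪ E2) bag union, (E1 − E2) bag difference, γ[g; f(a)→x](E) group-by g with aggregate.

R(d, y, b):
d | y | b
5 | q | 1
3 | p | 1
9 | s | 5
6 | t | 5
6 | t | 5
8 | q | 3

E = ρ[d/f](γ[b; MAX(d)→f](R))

Stepwise |·|:
  R → 6
  γ[b; MAX(d)→f](R) → 3
  ρ[d/f](γ[b; MAX(d)→f](R)) → 3

|E| = 3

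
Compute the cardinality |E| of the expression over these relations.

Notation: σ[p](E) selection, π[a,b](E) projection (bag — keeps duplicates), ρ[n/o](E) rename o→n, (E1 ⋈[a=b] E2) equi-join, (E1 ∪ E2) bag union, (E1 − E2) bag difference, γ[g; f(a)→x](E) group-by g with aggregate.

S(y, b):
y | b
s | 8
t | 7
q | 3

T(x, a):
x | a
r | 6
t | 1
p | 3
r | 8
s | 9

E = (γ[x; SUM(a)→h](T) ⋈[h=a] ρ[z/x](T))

Row counts bottom-up:
  T → 5
  γ[x; SUM(a)→h](T) → 4
  T → 5
  ρ[z/x](T) → 5
  (γ[x; SUM(a)→h](T) ⋈[h=a] ρ[z/x](T)) → 3

|E| = 3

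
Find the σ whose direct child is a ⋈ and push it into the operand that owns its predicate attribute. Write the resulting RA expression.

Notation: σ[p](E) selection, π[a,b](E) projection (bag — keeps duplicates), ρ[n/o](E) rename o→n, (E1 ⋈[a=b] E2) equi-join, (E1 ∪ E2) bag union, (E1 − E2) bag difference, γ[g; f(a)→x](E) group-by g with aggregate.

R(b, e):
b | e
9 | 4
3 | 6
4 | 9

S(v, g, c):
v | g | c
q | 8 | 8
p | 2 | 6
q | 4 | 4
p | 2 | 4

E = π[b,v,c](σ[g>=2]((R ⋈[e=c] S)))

σ filters on g, owned by the right side.
E' = π[b,v,c]((R ⋈[e=c] σ[g>=2](S)))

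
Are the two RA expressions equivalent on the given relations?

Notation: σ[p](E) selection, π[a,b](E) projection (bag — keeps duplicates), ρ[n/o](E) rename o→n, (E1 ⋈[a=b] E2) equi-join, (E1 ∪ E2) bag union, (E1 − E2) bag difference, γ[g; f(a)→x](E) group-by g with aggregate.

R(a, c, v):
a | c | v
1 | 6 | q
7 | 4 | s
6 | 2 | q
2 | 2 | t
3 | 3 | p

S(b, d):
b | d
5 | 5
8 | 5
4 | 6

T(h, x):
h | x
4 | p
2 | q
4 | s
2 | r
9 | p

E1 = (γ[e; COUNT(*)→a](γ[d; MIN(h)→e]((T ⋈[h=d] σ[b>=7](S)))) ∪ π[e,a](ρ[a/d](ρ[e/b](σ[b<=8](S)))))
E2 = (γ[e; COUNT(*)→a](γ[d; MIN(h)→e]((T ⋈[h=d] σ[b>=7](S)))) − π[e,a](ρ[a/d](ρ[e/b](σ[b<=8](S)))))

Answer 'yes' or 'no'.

E1 stepwise |·|:
  T → 5
  S → 3
  σ[b>=7](S) → 1
  (T ⋈[h=d] σ[b>=7](S)) → 0
  γ[d; MIN(h)→e]((T ⋈[h=d] σ[b>=7](S))) → 0
  γ[e; COUNT(*)→a](γ[d; MIN(h)→e]((T ⋈[h=d] σ[b>=7](S)))) → 0
  S → 3
  σ[b<=8](S) → 3
  ρ[e/b](σ[b<=8](S)) → 3
  ρ[a/d](ρ[e/b](σ[b<=8](S))) → 3
  π[e,a](ρ[a/d](ρ[e/b](σ[b<=8](S)))) → 3
  (γ[e; COUNT(*)→a](γ[d; MIN(h)→e]((T ⋈[h=d] σ[b>=7](S)))) ∪ π[e,a](ρ[a/d](ρ[e/b](σ[b<=8](S))))) → 3
E2 stepwise |·|:
  T → 5
  S → 3
  σ[b>=7](S) → 1
  (T ⋈[h=d] σ[b>=7](S)) → 0
  γ[d; MIN(h)→e]((T ⋈[h=d] σ[b>=7](S))) → 0
  γ[e; COUNT(*)→a](γ[d; MIN(h)→e]((T ⋈[h=d] σ[b>=7](S)))) → 0
  S → 3
  σ[b<=8](S) → 3
  ρ[e/b](σ[b<=8](S)) → 3
  ρ[a/d](ρ[e/b](σ[b<=8](S))) → 3
  π[e,a](ρ[a/d](ρ[e/b](σ[b<=8](S)))) → 3
  (γ[e; COUNT(*)→a](γ[d; MIN(h)→e]((T ⋈[h=d] σ[b>=7](S)))) − π[e,a](ρ[a/d](ρ[e/b](σ[b<=8](S))))) → 0

E1 result:
e | a
4 | 6
5 | 5
8 | 5
E2 result:
e | a
(0 rows)
Witness: (4, 6) appears 1× in E1 but 0× in E2.

no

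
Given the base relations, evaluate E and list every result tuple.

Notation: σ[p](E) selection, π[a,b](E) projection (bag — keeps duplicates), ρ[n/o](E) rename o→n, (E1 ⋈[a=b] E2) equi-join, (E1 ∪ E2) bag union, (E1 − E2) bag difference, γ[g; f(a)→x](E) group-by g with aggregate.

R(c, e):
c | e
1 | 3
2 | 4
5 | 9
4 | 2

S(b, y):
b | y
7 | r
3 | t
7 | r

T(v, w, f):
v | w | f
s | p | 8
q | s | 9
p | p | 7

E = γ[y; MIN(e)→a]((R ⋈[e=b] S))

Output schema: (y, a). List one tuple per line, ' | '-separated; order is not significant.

Per-node cardinality:
  R → 4
  S → 3
  (R ⋈[e=b] S) → 1
  γ[y; MIN(e)→a]((R ⋈[e=b] S)) → 1

== RESULT ==
y | a
t | 3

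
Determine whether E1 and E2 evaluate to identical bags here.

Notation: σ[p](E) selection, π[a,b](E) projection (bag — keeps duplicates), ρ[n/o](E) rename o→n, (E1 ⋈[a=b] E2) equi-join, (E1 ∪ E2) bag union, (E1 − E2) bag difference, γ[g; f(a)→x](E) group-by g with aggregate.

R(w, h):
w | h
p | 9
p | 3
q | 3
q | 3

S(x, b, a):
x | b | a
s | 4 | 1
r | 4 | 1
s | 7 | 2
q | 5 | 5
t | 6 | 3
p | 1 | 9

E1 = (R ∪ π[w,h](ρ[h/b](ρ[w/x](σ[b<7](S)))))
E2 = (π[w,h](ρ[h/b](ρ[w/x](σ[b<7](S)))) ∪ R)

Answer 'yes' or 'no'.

E1 per-node cardinality:
  R → 4
  S → 6
  σ[b<7](S) → 5
  ρ[w/x](σ[b<7](S)) → 5
  ρ[h/b](ρ[w/x](σ[b<7](S))) → 5
  π[w,h](ρ[h/b](ρ[w/x](σ[b<7](S)))) → 5
  (R ∪ π[w,h](ρ[h/b](ρ[w/x](σ[b<7](S))))) → 9
E2 per-node cardinality:
  S → 6
  σ[b<7](S) → 5
  ρ[w/x](σ[b<7](S)) → 5
  ρ[h/b](ρ[w/x](σ[b<7](S))) → 5
  π[w,h](ρ[h/b](ρ[w/x](σ[b<7](S)))) → 5
  R → 4
  (π[w,h](ρ[h/b](ρ[w/x](σ[b<7](S)))) ∪ R) → 9

E1 and E2 produce the same multiset:
w | h
p | 1
p | 3
p | 9
q | 3
q | 3
q | 5
r | 4
s | 4
t | 6

yes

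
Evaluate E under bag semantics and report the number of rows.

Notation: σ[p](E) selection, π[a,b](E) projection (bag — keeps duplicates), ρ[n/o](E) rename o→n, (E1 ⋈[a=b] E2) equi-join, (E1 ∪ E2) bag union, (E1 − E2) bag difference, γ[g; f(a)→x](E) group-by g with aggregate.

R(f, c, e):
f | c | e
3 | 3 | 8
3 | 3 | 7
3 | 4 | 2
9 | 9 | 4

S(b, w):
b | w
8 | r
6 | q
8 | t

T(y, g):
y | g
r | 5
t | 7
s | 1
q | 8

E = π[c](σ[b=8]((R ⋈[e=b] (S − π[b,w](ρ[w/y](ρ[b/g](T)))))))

Subexpression sizes:
  R → 4
  S → 3
  T → 4
  ρ[b/g](T) → 4
  ρ[w/y](ρ[b/g](T)) → 4
  π[b,w](ρ[w/y](ρ[b/g](T))) → 4
  (S − π[b,w](ρ[w/y](ρ[b/g](T)))) → 3
  (R ⋈[e=b] (S − π[b,w](ρ[w/y](ρ[b/g](T))))) → 2
  σ[b=8]((R ⋈[e=b] (S − π[b,w](ρ[w/y](ρ[b/g](T)))))) → 2
  π[c](σ[b=8]((R ⋈[e=b] (S − π[b,w](ρ[w/y](ρ[b/g](T))))))) → 2

|E| = 2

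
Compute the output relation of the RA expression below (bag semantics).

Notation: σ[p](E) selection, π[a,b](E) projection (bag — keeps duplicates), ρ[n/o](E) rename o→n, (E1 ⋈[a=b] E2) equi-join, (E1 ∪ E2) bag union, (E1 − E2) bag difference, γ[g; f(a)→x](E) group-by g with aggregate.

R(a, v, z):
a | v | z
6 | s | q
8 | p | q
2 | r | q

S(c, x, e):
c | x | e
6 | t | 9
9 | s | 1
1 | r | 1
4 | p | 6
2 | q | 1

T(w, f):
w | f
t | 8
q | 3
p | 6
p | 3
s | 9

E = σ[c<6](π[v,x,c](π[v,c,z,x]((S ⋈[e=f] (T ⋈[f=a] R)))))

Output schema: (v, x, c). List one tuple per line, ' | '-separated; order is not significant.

Subexpression sizes:
  S → 5
  T → 5
  R → 3
  (T ⋈[f=a] R) → 2
  (S ⋈[e=f] (T ⋈[f=a] R)) → 1
  π[v,c,z,x]((S ⋈[e=f] (T ⋈[f=a] R))) → 1
  π[v,x,c](π[v,c,z,x]((S ⋈[e=f] (T ⋈[f=a] R)))) → 1
  σ[c<6](π[v,x,c](π[v,c,z,x]((S ⋈[e=f] (T ⋈[f=a] R))))) → 1

== RESULT ==
v | x | c
s | p | 4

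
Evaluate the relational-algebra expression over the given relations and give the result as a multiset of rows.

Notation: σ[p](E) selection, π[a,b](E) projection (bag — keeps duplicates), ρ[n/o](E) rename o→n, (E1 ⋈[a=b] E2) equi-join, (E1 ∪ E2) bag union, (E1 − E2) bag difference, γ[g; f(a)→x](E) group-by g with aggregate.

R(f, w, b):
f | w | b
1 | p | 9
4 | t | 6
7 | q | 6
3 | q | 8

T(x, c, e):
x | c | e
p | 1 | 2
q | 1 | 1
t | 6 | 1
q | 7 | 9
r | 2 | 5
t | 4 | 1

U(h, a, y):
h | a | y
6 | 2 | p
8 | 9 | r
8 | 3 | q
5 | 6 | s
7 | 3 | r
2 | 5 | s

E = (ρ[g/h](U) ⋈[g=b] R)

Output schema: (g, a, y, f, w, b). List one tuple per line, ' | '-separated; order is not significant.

Row counts bottom-up:
  U → 6
  ρ[g/h](U) → 6
  R → 4
  (ρ[g/h](U) ⋈[g=b] R) → 4

== RESULT ==
g | a | y | f | w | b
6 | 2 | p | 4 | t | 6
6 | 2 | p | 7 | q | 6
8 | 3 | q | 3 | q | 8
8 | 9 | r | 3 | q | 8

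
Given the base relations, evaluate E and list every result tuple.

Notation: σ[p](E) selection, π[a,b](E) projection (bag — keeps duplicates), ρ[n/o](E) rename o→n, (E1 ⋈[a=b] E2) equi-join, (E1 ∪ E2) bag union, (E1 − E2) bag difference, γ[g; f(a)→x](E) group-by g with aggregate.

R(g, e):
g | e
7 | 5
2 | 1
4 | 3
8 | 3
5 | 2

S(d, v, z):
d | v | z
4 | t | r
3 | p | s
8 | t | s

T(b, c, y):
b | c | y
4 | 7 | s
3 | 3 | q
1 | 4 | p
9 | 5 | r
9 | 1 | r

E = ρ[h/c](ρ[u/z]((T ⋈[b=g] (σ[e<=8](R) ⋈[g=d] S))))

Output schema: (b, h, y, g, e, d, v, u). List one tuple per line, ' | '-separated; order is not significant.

Stepwise |·|:
  T → 5
  R → 5
  σ[e<=8](R) → 5
  S → 3
  (σ[e<=8](R) ⋈[g=d] S) → 2
  (T ⋈[b=g] (σ[e<=8](R) ⋈[g=d] S)) → 1
  ρ[u/z]((T ⋈[b=g] (σ[e<=8](R) ⋈[g=d] S))) → 1
  ρ[h/c](ρ[u/z]((T ⋈[b=g] (σ[e<=8](R) ⋈[g=d] S)))) → 1

== RESULT ==
b | h | y | g | e | d | v | u
4 | 7 | s | 4 | 3 | 4 | t | r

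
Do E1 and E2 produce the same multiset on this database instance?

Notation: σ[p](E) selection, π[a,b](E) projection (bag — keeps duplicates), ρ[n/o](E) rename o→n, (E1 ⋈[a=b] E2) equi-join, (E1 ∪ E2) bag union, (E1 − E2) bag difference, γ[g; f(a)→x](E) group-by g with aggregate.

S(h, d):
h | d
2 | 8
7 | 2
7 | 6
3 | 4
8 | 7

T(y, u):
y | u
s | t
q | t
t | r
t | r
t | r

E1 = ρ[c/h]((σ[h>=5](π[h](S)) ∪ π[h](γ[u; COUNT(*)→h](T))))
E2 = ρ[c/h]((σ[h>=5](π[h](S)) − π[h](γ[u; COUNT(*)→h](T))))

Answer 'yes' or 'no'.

E1 per-node cardinality:
  S → 5
  π[h](S) → 5
  σ[h>=5](π[h](S)) → 3
  T → 5
  γ[u; COUNT(*)→h](T) → 2
  π[h](γ[u; COUNT(*)→h](T)) → 2
  (σ[h>=5](π[h](S)) ∪ π[h](γ[u; COUNT(*)→h](T))) → 5
  ρ[c/h]((σ[h>=5](π[h](S)) ∪ π[h](γ[u; COUNT(*)→h](T)))) → 5
E2 per-node cardinality:
  S → 5
  π[h](S) → 5
  σ[h>=5](π[h](S)) → 3
  T → 5
  γ[u; COUNT(*)→h](T) → 2
  π[h](γ[u; COUNT(*)→h](T)) → 2
  (σ[h>=5](π[h](S)) − π[h](γ[u; COUNT(*)→h](T))) → 3
  ρ[c/h]((σ[h>=5](π[h](S)) − π[h](γ[u; COUNT(*)→h](T)))) → 3

E1 result:
c
2
3
7
7
8
E2 result:
c
7
7
8
Witness: (2,) appears 1× in E1 but 0× in E2.

no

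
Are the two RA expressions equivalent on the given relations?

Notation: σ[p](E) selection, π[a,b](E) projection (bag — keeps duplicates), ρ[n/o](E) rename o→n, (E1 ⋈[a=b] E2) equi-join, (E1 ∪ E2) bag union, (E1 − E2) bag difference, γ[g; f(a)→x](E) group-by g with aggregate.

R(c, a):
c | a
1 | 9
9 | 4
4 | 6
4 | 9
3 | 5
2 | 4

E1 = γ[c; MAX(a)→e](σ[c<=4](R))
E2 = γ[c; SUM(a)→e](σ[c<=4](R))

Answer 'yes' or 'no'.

E1 stepwise |·|:
  R → 6
  σ[c<=4](R) → 5
  γ[c; MAX(a)→e](σ[c<=4](R)) → 4
E2 stepwise |·|:
  R → 6
  σ[c<=4](R) → 5
  γ[c; SUM(a)→e](σ[c<=4](R)) → 4

E1 result:
c | e
1 | 9
2 | 4
3 | 5
4 | 9
E2 result:
c | e
1 | 9
2 | 4
3 | 5
4 | 15
Witness: (4, 9) appears 1× in E1 but 0× in E2.

no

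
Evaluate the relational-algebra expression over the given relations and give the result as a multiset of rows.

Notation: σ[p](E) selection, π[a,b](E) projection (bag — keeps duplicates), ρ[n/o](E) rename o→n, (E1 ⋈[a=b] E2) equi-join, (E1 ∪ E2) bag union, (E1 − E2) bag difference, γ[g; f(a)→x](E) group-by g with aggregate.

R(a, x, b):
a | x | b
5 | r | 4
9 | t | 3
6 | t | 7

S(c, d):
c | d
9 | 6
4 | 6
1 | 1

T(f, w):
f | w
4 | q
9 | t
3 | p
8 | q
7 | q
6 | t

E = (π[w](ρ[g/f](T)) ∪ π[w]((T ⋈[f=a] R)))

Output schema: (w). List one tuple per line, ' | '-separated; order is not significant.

Stepwise |·|:
  T → 6
  ρ[g/f](T) → 6
  π[w](ρ[g/f](T)) → 6
  T → 6
  R → 3
  (T ⋈[f=a] R) → 2
  π[w]((T ⋈[f=a] R)) → 2
  (π[w](ρ[g/f](T)) ∪ π[w]((T ⋈[f=a] R))) → 8

== RESULT ==
w
p
q
q
q
t
t
t
t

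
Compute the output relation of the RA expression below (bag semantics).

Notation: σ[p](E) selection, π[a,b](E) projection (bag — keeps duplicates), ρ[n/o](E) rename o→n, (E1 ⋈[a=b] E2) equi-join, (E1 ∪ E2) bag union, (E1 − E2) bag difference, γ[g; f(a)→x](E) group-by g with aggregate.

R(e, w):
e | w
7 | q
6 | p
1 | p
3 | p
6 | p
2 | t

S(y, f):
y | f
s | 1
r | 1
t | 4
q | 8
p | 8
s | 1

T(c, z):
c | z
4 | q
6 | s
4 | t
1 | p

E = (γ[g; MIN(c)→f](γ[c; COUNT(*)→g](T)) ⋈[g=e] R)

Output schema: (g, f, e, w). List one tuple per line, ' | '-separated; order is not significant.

Row counts bottom-up:
  T → 4
  γ[c; COUNT(*)→g](T) → 3
  γ[g; MIN(c)→f](γ[c; COUNT(*)→g](T)) → 2
  R → 6
  (γ[g; MIN(c)→f](γ[c; COUNT(*)→g](T)) ⋈[g=e] R) → 2

== RESULT ==
g | f | e | w
1 | 1 | 1 | p
2 | 4 | 2 | t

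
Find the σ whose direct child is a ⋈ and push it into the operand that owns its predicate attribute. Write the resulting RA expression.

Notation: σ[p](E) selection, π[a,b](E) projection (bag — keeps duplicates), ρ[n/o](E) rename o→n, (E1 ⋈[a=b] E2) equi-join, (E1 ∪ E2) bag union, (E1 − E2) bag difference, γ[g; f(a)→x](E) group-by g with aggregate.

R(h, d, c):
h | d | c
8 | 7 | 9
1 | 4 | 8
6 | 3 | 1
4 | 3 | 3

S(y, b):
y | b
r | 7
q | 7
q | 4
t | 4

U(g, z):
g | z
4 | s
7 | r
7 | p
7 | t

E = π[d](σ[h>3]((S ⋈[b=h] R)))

σ filters on h, owned by the right side.
E' = π[d]((S ⋈[b=h] σ[h>3](R)))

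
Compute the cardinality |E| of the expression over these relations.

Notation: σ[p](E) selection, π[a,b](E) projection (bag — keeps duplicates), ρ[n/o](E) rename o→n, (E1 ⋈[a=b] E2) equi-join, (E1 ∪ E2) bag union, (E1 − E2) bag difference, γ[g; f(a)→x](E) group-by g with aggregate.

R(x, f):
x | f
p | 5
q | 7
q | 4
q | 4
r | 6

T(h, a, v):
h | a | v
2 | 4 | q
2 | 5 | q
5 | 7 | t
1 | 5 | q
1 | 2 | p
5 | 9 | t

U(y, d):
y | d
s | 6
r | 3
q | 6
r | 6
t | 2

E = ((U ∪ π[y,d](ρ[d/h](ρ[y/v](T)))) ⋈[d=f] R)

Per-node cardinality:
  U → 5
  T → 6
  ρ[y/v](T) → 6
  ρ[d/h](ρ[y/v](T)) → 6
  π[y,d](ρ[d/h](ρ[y/v](T))) → 6
  (U ∪ π[y,d](ρ[d/h](ρ[y/v](T)))) → 11
  R → 5
  ((U ∪ π[y,d](ρ[d/h](ρ[y/v](T)))) ⋈[d=f] R) → 5

|E| = 5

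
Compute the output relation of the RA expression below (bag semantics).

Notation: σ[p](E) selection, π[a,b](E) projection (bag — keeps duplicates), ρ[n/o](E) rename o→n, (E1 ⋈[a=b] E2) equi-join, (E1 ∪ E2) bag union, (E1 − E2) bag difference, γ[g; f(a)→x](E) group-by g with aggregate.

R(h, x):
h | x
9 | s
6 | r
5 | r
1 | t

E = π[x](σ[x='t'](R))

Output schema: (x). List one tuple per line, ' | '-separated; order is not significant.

Per-node cardinality:
  R → 4
  σ[x='t'](R) → 1
  π[x](σ[x='t'](R)) → 1

== RESULT ==
x
t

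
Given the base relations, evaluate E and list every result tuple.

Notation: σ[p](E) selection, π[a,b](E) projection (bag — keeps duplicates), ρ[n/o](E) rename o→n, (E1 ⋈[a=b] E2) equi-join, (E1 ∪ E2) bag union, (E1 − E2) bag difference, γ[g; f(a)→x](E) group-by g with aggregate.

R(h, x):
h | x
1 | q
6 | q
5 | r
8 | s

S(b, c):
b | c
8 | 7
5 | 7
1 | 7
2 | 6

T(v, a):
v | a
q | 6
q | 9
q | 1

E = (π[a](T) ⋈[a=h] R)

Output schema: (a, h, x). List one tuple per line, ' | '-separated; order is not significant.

Row counts bottom-up:
  T → 3
  π[a](T) → 3
  R → 4
  (π[a](T) ⋈[a=h] R) → 2

== RESULT ==
a | h | x
1 | 1 | q
6 | 6 | q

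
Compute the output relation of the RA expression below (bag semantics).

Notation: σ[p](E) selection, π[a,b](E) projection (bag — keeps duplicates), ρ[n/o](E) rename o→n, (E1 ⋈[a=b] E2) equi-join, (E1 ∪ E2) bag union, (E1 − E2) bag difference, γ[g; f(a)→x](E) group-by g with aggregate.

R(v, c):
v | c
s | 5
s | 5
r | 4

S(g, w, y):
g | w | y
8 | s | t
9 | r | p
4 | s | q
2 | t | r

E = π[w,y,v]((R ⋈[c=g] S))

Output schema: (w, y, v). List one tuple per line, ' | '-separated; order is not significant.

Row counts bottom-up:
  R → 3
  S → 4
  (R ⋈[c=g] S) → 1
  π[w,y,v]((R ⋈[c=g] S)) → 1

== RESULT ==
w | y | v
s | q | r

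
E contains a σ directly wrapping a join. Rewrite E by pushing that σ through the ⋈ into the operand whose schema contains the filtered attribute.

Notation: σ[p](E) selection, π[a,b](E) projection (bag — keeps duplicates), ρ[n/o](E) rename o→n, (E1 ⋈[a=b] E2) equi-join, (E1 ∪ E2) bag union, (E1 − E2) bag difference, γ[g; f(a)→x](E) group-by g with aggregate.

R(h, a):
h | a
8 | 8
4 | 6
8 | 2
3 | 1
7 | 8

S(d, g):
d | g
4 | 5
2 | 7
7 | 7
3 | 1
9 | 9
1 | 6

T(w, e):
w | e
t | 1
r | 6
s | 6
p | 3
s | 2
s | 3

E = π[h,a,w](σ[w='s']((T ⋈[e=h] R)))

σ filters on w, owned by the left side.
E' = π[h,a,w]((σ[w='s'](T) ⋈[e=h] R))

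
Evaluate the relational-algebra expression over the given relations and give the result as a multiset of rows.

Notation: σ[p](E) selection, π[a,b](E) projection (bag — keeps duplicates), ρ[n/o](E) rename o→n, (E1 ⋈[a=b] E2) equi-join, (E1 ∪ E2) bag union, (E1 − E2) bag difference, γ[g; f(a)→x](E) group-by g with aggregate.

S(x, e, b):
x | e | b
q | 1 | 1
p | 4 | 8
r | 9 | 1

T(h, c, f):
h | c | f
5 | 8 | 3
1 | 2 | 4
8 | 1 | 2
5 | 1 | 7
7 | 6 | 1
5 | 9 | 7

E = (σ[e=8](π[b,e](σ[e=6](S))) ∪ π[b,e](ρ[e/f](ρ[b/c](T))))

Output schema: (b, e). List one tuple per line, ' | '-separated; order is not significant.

Subexpression sizes:
  S → 3
  σ[e=6](S) → 0
  π[b,e](σ[e=6](S)) → 0
  σ[e=8](π[b,e](σ[e=6](S))) → 0
  T → 6
  ρ[b/c](T) → 6
  ρ[e/f](ρ[b/c](T)) → 6
  π[b,e](ρ[e/f](ρ[b/c](T))) → 6
  (σ[e=8](π[b,e](σ[e=6](S))) ∪ π[b,e](ρ[e/f](ρ[b/c](T)))) → 6

== RESULT ==
b | e
1 | 2
1 | 7
2 | 4
6 | 1
8 | 3
9 | 7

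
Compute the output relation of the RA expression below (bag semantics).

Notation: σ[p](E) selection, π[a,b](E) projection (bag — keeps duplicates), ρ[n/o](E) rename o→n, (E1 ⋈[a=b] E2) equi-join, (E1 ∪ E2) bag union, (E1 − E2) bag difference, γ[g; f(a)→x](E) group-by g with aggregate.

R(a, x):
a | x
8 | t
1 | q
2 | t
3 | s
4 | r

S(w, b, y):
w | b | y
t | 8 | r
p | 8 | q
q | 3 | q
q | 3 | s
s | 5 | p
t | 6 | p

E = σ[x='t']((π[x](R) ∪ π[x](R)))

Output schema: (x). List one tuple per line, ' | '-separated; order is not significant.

Subexpression sizes:
  R → 5
  π[x](R) → 5
  R → 5
  π[x](R) → 5
  (π[x](R) ∪ π[x](R)) → 10
  σ[x='t']((π[x](R) ∪ π[x](R))) → 4

== RESULT ==
x
t
t
t
t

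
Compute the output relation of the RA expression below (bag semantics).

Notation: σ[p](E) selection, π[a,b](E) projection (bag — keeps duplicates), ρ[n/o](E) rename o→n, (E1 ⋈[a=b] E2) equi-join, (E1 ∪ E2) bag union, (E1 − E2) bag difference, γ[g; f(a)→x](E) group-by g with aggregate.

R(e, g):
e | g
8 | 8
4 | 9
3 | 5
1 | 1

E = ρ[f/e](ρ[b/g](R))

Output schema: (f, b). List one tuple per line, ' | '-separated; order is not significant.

Subexpression sizes:
  R → 4
  ρ[b/g](R) → 4
  ρ[f/e](ρ[b/g](R)) → 4

== RESULT ==
f | b
1 | 1
3 | 5
4 | 9
8 | 8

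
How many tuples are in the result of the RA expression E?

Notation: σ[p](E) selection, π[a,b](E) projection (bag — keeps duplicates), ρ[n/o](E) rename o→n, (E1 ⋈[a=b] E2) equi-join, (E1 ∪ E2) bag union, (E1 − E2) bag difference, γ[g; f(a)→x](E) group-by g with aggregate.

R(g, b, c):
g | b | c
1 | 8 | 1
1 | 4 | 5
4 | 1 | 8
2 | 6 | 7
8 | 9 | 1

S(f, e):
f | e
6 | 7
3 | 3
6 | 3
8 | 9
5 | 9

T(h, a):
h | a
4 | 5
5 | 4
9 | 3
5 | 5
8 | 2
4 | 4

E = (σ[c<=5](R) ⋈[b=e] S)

Row counts bottom-up:
  R → 5
  σ[c<=5](R) → 3
  S → 5
  (σ[c<=5](R) ⋈[b=e] S) → 2

|E| = 2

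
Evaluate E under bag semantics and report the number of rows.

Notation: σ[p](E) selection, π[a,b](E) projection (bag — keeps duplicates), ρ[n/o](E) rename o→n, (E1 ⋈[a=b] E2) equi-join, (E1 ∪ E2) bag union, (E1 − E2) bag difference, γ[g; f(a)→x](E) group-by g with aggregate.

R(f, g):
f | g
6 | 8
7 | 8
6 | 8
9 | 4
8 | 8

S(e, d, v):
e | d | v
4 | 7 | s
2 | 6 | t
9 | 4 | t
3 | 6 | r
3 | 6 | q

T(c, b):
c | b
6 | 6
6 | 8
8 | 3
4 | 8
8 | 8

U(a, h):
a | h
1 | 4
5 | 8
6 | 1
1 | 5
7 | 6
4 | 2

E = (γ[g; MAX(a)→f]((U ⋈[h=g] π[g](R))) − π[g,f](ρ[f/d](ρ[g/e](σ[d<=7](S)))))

Per-node cardinality:
  U → 6
  R → 5
  π[g](R) → 5
  (U ⋈[h=g] π[g](R)) → 5
  γ[g; MAX(a)→f]((U ⋈[h=g] π[g](R))) → 2
  S → 5
  σ[d<=7](S) → 5
  ρ[g/e](σ[d<=7](S)) → 5
  ρ[f/d](ρ[g/e](σ[d<=7](S))) → 5
  π[g,f](ρ[f/d](ρ[g/e](σ[d<=7](S)))) → 5
  (γ[g; MAX(a)→f]((U ⋈[h=g] π[g](R))) − π[g,f](ρ[f/d](ρ[g/e](σ[d<=7](S))))) → 2

|E| = 2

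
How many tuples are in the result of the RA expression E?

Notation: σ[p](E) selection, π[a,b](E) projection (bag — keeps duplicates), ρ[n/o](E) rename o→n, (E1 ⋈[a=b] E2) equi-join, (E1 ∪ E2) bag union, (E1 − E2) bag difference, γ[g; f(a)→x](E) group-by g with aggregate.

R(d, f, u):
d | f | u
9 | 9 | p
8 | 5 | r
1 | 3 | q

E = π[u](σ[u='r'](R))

Row counts bottom-up:
  R → 3
  σ[u='r'](R) → 1
  π[u](σ[u='r'](R)) → 1

|E| = 1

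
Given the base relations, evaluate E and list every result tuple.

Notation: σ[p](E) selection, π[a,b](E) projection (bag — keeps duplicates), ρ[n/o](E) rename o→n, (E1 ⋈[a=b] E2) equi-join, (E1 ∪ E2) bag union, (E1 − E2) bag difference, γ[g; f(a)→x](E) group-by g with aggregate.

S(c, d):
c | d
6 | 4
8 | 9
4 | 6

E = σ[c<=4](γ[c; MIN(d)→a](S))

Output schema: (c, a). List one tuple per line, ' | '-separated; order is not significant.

Row counts bottom-up:
  S → 3
  γ[c; MIN(d)→a](S) → 3
  σ[c<=4](γ[c; MIN(d)→a](S)) → 1

== RESULT ==
c | a
4 | 6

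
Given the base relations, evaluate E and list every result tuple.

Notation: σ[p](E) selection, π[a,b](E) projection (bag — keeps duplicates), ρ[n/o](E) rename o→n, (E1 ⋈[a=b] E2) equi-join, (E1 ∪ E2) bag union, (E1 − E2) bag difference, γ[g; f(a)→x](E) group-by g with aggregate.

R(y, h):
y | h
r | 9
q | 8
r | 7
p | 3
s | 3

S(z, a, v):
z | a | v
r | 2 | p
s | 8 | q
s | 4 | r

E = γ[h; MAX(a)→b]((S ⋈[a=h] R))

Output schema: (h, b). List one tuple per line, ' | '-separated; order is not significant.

Per-node cardinality:
  S → 3
  R → 5
  (S ⋈[a=h] R) → 1
  γ[h; MAX(a)→b]((S ⋈[a=h] R)) → 1

== RESULT ==
h | b
8 | 8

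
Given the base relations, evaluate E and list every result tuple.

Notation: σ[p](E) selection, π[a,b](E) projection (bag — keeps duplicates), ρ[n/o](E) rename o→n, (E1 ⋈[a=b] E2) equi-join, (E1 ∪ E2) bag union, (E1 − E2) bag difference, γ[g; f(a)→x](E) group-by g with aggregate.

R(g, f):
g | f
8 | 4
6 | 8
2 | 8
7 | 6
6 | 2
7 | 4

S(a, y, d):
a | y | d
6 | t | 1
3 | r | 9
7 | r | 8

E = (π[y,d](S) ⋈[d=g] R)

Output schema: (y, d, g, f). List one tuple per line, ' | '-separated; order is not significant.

Stepwise |·|:
  S → 3
  π[y,d](S) → 3
  R → 6
  (π[y,d](S) ⋈[d=g] R) → 1

== RESULT ==
y | d | g | f
r | 8 | 8 | 4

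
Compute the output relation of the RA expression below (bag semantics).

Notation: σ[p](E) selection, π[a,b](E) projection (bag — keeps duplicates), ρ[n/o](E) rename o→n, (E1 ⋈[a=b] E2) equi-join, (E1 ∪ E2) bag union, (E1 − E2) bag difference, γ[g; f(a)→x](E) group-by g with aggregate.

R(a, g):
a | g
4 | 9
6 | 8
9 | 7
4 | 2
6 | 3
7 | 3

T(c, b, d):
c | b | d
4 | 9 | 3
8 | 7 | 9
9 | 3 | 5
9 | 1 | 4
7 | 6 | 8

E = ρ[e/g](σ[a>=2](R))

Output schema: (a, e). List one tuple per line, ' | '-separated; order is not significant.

Per-node cardinality:
  R → 6
  σ[a>=2](R) → 6
  ρ[e/g](σ[a>=2](R)) → 6

== RESULT ==
a | e
4 | 2
4 | 9
6 | 3
6 | 8
7 | 3
9 | 7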